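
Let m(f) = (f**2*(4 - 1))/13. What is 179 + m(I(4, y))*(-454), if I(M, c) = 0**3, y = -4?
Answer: 179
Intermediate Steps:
I(M, c) = 0
m(f) = 3*f**2/13 (m(f) = (f**2*3)*(1/13) = (3*f**2)*(1/13) = 3*f**2/13)
179 + m(I(4, y))*(-454) = 179 + ((3/13)*0**2)*(-454) = 179 + ((3/13)*0)*(-454) = 179 + 0*(-454) = 179 + 0 = 179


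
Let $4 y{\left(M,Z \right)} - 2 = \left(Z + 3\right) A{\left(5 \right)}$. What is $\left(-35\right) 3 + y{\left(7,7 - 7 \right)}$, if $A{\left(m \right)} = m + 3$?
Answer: $- \frac{197}{2} \approx -98.5$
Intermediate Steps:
$A{\left(m \right)} = 3 + m$
$y{\left(M,Z \right)} = \frac{13}{2} + 2 Z$ ($y{\left(M,Z \right)} = \frac{1}{2} + \frac{\left(Z + 3\right) \left(3 + 5\right)}{4} = \frac{1}{2} + \frac{\left(3 + Z\right) 8}{4} = \frac{1}{2} + \frac{24 + 8 Z}{4} = \frac{1}{2} + \left(6 + 2 Z\right) = \frac{13}{2} + 2 Z$)
$\left(-35\right) 3 + y{\left(7,7 - 7 \right)} = \left(-35\right) 3 + \left(\frac{13}{2} + 2 \left(7 - 7\right)\right) = -105 + \left(\frac{13}{2} + 2 \left(7 - 7\right)\right) = -105 + \left(\frac{13}{2} + 2 \cdot 0\right) = -105 + \left(\frac{13}{2} + 0\right) = -105 + \frac{13}{2} = - \frac{197}{2}$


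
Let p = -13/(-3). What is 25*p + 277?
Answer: 1156/3 ≈ 385.33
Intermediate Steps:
p = 13/3 (p = -13*(-1/3) = 13/3 ≈ 4.3333)
25*p + 277 = 25*(13/3) + 277 = 325/3 + 277 = 1156/3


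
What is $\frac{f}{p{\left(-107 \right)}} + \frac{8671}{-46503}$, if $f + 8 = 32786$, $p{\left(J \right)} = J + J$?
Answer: $- \frac{763065464}{4975821} \approx -153.35$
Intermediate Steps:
$p{\left(J \right)} = 2 J$
$f = 32778$ ($f = -8 + 32786 = 32778$)
$\frac{f}{p{\left(-107 \right)}} + \frac{8671}{-46503} = \frac{32778}{2 \left(-107\right)} + \frac{8671}{-46503} = \frac{32778}{-214} + 8671 \left(- \frac{1}{46503}\right) = 32778 \left(- \frac{1}{214}\right) - \frac{8671}{46503} = - \frac{16389}{107} - \frac{8671}{46503} = - \frac{763065464}{4975821}$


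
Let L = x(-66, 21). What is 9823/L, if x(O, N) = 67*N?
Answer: 9823/1407 ≈ 6.9815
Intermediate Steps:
L = 1407 (L = 67*21 = 1407)
9823/L = 9823/1407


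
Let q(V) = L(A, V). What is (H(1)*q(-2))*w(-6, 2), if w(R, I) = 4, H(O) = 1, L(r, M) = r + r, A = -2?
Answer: -16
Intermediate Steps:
L(r, M) = 2*r
q(V) = -4 (q(V) = 2*(-2) = -4)
(H(1)*q(-2))*w(-6, 2) = (1*(-4))*4 = -4*4 = -16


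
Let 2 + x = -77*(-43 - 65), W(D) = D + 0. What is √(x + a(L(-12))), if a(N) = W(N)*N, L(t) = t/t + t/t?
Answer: √8318 ≈ 91.203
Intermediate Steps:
L(t) = 2 (L(t) = 1 + 1 = 2)
W(D) = D
x = 8314 (x = -2 - 77*(-43 - 65) = -2 - 77*(-108) = -2 + 8316 = 8314)
a(N) = N² (a(N) = N*N = N²)
√(x + a(L(-12))) = √(8314 + 2²) = √(8314 + 4) = √8318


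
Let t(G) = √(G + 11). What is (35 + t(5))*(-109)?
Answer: -4251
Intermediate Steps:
t(G) = √(11 + G)
(35 + t(5))*(-109) = (35 + √(11 + 5))*(-109) = (35 + √16)*(-109) = (35 + 4)*(-109) = 39*(-109) = -4251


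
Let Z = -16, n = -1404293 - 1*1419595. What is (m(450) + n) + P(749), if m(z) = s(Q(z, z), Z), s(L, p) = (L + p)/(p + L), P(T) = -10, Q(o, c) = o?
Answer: -2823897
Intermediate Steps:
n = -2823888 (n = -1404293 - 1419595 = -2823888)
s(L, p) = 1 (s(L, p) = (L + p)/(L + p) = 1)
m(z) = 1
(m(450) + n) + P(749) = (1 - 2823888) - 10 = -2823887 - 10 = -2823897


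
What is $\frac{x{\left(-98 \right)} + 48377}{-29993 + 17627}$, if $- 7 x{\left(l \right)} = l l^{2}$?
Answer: $- \frac{182833}{12366} \approx -14.785$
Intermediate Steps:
$x{\left(l \right)} = - \frac{l^{3}}{7}$ ($x{\left(l \right)} = - \frac{l l^{2}}{7} = - \frac{l^{3}}{7}$)
$\frac{x{\left(-98 \right)} + 48377}{-29993 + 17627} = \frac{- \frac{\left(-98\right)^{3}}{7} + 48377}{-29993 + 17627} = \frac{\left(- \frac{1}{7}\right) \left(-941192\right) + 48377}{-12366} = \left(134456 + 48377\right) \left(- \frac{1}{12366}\right) = 182833 \left(- \frac{1}{12366}\right) = - \frac{182833}{12366}$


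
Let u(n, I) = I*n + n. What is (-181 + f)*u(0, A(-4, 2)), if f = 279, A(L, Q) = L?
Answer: 0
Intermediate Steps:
u(n, I) = n + I*n
(-181 + f)*u(0, A(-4, 2)) = (-181 + 279)*(0*(1 - 4)) = 98*(0*(-3)) = 98*0 = 0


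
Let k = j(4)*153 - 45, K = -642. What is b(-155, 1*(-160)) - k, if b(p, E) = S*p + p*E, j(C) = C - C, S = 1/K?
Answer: 15950645/642 ≈ 24845.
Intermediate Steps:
S = -1/642 (S = 1/(-642) = -1/642 ≈ -0.0015576)
j(C) = 0
k = -45 (k = 0*153 - 45 = 0 - 45 = -45)
b(p, E) = -p/642 + E*p (b(p, E) = -p/642 + p*E = -p/642 + E*p)
b(-155, 1*(-160)) - k = -155*(-1/642 + 1*(-160)) - 1*(-45) = -155*(-1/642 - 160) + 45 = -155*(-102721/642) + 45 = 15921755/642 + 45 = 15950645/642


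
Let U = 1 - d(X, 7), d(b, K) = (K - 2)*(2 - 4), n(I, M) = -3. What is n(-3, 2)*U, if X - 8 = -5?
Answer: -33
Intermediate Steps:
X = 3 (X = 8 - 5 = 3)
d(b, K) = 4 - 2*K (d(b, K) = (-2 + K)*(-2) = 4 - 2*K)
U = 11 (U = 1 - (4 - 2*7) = 1 - (4 - 14) = 1 - 1*(-10) = 1 + 10 = 11)
n(-3, 2)*U = -3*11 = -33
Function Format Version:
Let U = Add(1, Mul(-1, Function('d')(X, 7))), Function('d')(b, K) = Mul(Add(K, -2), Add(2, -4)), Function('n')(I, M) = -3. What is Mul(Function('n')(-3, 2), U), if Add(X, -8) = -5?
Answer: -33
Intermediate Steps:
X = 3 (X = Add(8, -5) = 3)
Function('d')(b, K) = Add(4, Mul(-2, K)) (Function('d')(b, K) = Mul(Add(-2, K), -2) = Add(4, Mul(-2, K)))
U = 11 (U = Add(1, Mul(-1, Add(4, Mul(-2, 7)))) = Add(1, Mul(-1, Add(4, -14))) = Add(1, Mul(-1, -10)) = Add(1, 10) = 11)
Mul(Function('n')(-3, 2), U) = Mul(-3, 11) = -33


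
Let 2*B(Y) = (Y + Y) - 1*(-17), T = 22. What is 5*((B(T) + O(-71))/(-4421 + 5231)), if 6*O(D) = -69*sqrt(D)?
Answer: 61/324 - 23*I*sqrt(71)/324 ≈ 0.18827 - 0.59815*I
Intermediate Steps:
O(D) = -23*sqrt(D)/2 (O(D) = (-69*sqrt(D))/6 = -23*sqrt(D)/2)
B(Y) = 17/2 + Y (B(Y) = ((Y + Y) - 1*(-17))/2 = (2*Y + 17)/2 = (17 + 2*Y)/2 = 17/2 + Y)
5*((B(T) + O(-71))/(-4421 + 5231)) = 5*(((17/2 + 22) - 23*I*sqrt(71)/2)/(-4421 + 5231)) = 5*((61/2 - 23*I*sqrt(71)/2)/810) = 5*((61/2 - 23*I*sqrt(71)/2)*(1/810)) = 5*(61/1620 - 23*I*sqrt(71)/1620) = 61/324 - 23*I*sqrt(71)/324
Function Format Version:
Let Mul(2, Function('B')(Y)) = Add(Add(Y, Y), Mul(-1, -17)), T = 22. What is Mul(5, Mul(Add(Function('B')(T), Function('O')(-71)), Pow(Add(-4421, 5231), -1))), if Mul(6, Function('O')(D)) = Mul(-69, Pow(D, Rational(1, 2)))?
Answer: Add(Rational(61, 324), Mul(Rational(-23, 324), I, Pow(71, Rational(1, 2)))) ≈ Add(0.18827, Mul(-0.59815, I))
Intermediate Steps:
Function('O')(D) = Mul(Rational(-23, 2), Pow(D, Rational(1, 2))) (Function('O')(D) = Mul(Rational(1, 6), Mul(-69, Pow(D, Rational(1, 2)))) = Mul(Rational(-23, 2), Pow(D, Rational(1, 2))))
Function('B')(Y) = Add(Rational(17, 2), Y) (Function('B')(Y) = Mul(Rational(1, 2), Add(Add(Y, Y), Mul(-1, -17))) = Mul(Rational(1, 2), Add(Mul(2, Y), 17)) = Mul(Rational(1, 2), Add(17, Mul(2, Y))) = Add(Rational(17, 2), Y))
Mul(5, Mul(Add(Function('B')(T), Function('O')(-71)), Pow(Add(-4421, 5231), -1))) = Mul(5, Mul(Add(Add(Rational(17, 2), 22), Mul(Rational(-23, 2), Pow(-71, Rational(1, 2)))), Pow(Add(-4421, 5231), -1))) = Mul(5, Mul(Add(Rational(61, 2), Mul(Rational(-23, 2), Mul(I, Pow(71, Rational(1, 2))))), Pow(810, -1))) = Mul(5, Mul(Add(Rational(61, 2), Mul(Rational(-23, 2), I, Pow(71, Rational(1, 2)))), Rational(1, 810))) = Mul(5, Add(Rational(61, 1620), Mul(Rational(-23, 1620), I, Pow(71, Rational(1, 2))))) = Add(Rational(61, 324), Mul(Rational(-23, 324), I, Pow(71, Rational(1, 2))))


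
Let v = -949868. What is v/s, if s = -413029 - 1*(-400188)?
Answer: 949868/12841 ≈ 73.971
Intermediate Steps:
s = -12841 (s = -413029 + 400188 = -12841)
v/s = -949868/(-12841) = -949868*(-1/12841) = 949868/12841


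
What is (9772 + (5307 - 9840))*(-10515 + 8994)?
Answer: -7968519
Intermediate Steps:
(9772 + (5307 - 9840))*(-10515 + 8994) = (9772 - 4533)*(-1521) = 5239*(-1521) = -7968519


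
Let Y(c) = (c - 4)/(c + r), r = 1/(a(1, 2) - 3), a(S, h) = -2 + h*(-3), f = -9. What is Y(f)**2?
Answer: 20449/10000 ≈ 2.0449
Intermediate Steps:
a(S, h) = -2 - 3*h
r = -1/11 (r = 1/((-2 - 3*2) - 3) = 1/((-2 - 6) - 3) = 1/(-8 - 3) = 1/(-11) = -1/11 ≈ -0.090909)
Y(c) = (-4 + c)/(-1/11 + c) (Y(c) = (c - 4)/(c - 1/11) = (-4 + c)/(-1/11 + c))
Y(f)**2 = (11*(-4 - 9)/(-1 + 11*(-9)))**2 = (11*(-13)/(-1 - 99))**2 = (11*(-13)/(-100))**2 = (11*(-1/100)*(-13))**2 = (143/100)**2 = 20449/10000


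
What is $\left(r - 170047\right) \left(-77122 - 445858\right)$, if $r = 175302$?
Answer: $-2748259900$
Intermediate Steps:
$\left(r - 170047\right) \left(-77122 - 445858\right) = \left(175302 - 170047\right) \left(-77122 - 445858\right) = 5255 \left(-522980\right) = -2748259900$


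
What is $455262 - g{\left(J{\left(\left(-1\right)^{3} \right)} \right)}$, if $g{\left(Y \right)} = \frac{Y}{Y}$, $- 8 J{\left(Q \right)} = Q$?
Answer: $455261$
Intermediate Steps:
$J{\left(Q \right)} = - \frac{Q}{8}$
$g{\left(Y \right)} = 1$
$455262 - g{\left(J{\left(\left(-1\right)^{3} \right)} \right)} = 455262 - 1 = 455261$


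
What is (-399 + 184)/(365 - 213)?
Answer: -215/152 ≈ -1.4145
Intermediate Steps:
(-399 + 184)/(365 - 213) = -215/152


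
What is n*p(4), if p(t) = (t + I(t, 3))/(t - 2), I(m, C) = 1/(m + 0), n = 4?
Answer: 17/2 ≈ 8.5000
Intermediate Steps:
I(m, C) = 1/m
p(t) = (t + 1/t)/(-2 + t) (p(t) = (t + 1/t)/(t - 2) = (t + 1/t)/(-2 + t))
n*p(4) = 4*((1 + 4²)/(4*(-2 + 4))) = 4*((¼)*(1 + 16)/2) = 4*((¼)*(½)*17) = 4*(17/8) = 17/2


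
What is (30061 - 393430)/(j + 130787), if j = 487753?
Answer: -121123/206180 ≈ -0.58746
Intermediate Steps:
(30061 - 393430)/(j + 130787) = (30061 - 393430)/(487753 + 130787) = -363369/618540 = -363369*1/618540 = -121123/206180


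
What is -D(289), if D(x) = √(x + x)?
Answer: -17*√2 ≈ -24.042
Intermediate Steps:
D(x) = √2*√x (D(x) = √(2*x) = √2*√x)
-D(289) = -√2*√289 = -√2*17 = -17*√2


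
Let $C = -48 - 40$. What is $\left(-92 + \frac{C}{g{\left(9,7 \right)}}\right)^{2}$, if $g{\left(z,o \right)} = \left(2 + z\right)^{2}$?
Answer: $\frac{1040400}{121} \approx 8598.3$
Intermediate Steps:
$C = -88$
$\left(-92 + \frac{C}{g{\left(9,7 \right)}}\right)^{2} = \left(-92 - \frac{88}{\left(2 + 9\right)^{2}}\right)^{2} = \left(-92 - \frac{88}{11^{2}}\right)^{2} = \left(-92 - \frac{88}{121}\right)^{2} = \left(-92 - \frac{8}{11}\right)^{2} = \left(- \frac{1020}{11}\right)^{2} = \frac{1040400}{121}$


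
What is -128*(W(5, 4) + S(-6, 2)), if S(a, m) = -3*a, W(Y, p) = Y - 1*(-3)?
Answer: -3328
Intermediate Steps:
W(Y, p) = 3 + Y (W(Y, p) = Y + 3 = 3 + Y)
-128*(W(5, 4) + S(-6, 2)) = -128*((3 + 5) - 3*(-6)) = -128*(8 + 18) = -128*26 = -3328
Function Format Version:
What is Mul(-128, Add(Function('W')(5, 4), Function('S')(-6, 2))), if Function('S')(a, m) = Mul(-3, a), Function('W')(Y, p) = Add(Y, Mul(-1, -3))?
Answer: -3328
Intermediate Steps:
Function('W')(Y, p) = Add(3, Y) (Function('W')(Y, p) = Add(Y, 3) = Add(3, Y))
Mul(-128, Add(Function('W')(5, 4), Function('S')(-6, 2))) = Mul(-128, Add(Add(3, 5), Mul(-3, -6))) = Mul(-128, Add(8, 18)) = Mul(-128, 26) = -3328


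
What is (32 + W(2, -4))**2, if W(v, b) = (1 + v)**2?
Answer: 1681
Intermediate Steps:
(32 + W(2, -4))**2 = (32 + (1 + 2)**2)**2 = (32 + 3**2)**2 = (32 + 9)**2 = 41**2 = 1681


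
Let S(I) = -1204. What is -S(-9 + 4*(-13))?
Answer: 1204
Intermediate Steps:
-S(-9 + 4*(-13)) = -1*(-1204) = 1204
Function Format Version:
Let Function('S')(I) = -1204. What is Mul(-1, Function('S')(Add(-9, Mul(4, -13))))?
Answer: 1204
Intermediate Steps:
Mul(-1, Function('S')(Add(-9, Mul(4, -13)))) = Mul(-1, -1204) = 1204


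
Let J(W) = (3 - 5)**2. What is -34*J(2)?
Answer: -136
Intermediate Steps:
J(W) = 4 (J(W) = (-2)**2 = 4)
-34*J(2) = -34*4 = -136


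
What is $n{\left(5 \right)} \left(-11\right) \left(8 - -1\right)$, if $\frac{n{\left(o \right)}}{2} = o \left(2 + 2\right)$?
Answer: $-3960$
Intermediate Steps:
$n{\left(o \right)} = 8 o$ ($n{\left(o \right)} = 2 o \left(2 + 2\right) = 2 o 4 = 2 \cdot 4 o = 8 o$)
$n{\left(5 \right)} \left(-11\right) \left(8 - -1\right) = 8 \cdot 5 \left(-11\right) \left(8 - -1\right) = 40 \left(-11\right) \left(8 + 1\right) = \left(-440\right) 9 = -3960$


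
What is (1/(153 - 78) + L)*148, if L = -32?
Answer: -355052/75 ≈ -4734.0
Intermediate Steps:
(1/(153 - 78) + L)*148 = (1/(153 - 78) - 32)*148 = (1/75 - 32)*148 = -2399/75*148 = -355052/75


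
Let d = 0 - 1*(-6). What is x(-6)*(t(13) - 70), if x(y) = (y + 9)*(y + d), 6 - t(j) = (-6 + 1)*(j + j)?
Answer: 0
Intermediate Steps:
d = 6 (d = 0 + 6 = 6)
t(j) = 6 + 10*j (t(j) = 6 - (-6 + 1)*(j + j) = 6 - (-5)*2*j = 6 - (-10)*j = 6 + 10*j)
x(y) = (6 + y)*(9 + y) (x(y) = (y + 9)*(y + 6) = (9 + y)*(6 + y) = (6 + y)*(9 + y))
x(-6)*(t(13) - 70) = (54 + (-6)² + 15*(-6))*((6 + 10*13) - 70) = (54 + 36 - 90)*((6 + 130) - 70) = 0*(136 - 70) = 0*66 = 0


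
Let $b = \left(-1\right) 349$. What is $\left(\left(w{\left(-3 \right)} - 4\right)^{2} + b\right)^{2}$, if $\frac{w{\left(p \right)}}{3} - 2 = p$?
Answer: $90000$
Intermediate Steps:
$w{\left(p \right)} = 6 + 3 p$
$b = -349$
$\left(\left(w{\left(-3 \right)} - 4\right)^{2} + b\right)^{2} = \left(\left(\left(6 + 3 \left(-3\right)\right) - 4\right)^{2} - 349\right)^{2} = \left(\left(\left(6 - 9\right) - 4\right)^{2} - 349\right)^{2} = \left(\left(-3 - 4\right)^{2} - 349\right)^{2} = \left(\left(-7\right)^{2} - 349\right)^{2} = \left(49 - 349\right)^{2} = \left(-300\right)^{2} = 90000$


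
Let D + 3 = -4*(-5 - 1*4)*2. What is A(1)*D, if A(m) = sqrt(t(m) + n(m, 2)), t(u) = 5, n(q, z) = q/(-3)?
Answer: 23*sqrt(42) ≈ 149.06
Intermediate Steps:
n(q, z) = -q/3 (n(q, z) = q*(-1/3) = -q/3)
D = 69 (D = -3 - 4*(-5 - 1*4)*2 = -3 - 4*(-5 - 4)*2 = -3 - 4*(-9)*2 = -3 + 36*2 = -3 + 72 = 69)
A(m) = sqrt(5 - m/3)
A(1)*D = (sqrt(45 - 3*1)/3)*69 = (sqrt(45 - 3)/3)*69 = (sqrt(42)/3)*69 = 23*sqrt(42)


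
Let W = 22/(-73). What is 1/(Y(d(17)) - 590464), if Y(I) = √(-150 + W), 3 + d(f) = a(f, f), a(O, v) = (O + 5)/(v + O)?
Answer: -10775968/6362821171895 - I*√200239/12725642343790 ≈ -1.6936e-6 - 3.5164e-11*I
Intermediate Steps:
W = -22/73 (W = 22*(-1/73) = -22/73 ≈ -0.30137)
a(O, v) = (5 + O)/(O + v)
d(f) = -3 + (5 + f)/(2*f) (d(f) = -3 + (5 + f)/(f + f) = -3 + (5 + f)/((2*f)) = -3 + (1/(2*f))*(5 + f) = -3 + (5 + f)/(2*f))
Y(I) = 2*I*√200239/73 (Y(I) = √(-150 - 22/73) = √(-10972/73) = 2*I*√200239/73)
1/(Y(d(17)) - 590464) = 1/(2*I*√200239/73 - 590464) = 1/(-590464 + 2*I*√200239/73)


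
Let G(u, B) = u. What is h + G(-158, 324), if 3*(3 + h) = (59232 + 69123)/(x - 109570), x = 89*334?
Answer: -12897669/79844 ≈ -161.54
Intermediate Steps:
x = 29726
h = -282317/79844 (h = -3 + ((59232 + 69123)/(29726 - 109570))/3 = -3 + (128355/(-79844))/3 = -3 + (128355*(-1/79844))/3 = -3 + (⅓)*(-128355/79844) = -3 - 42785/79844 = -282317/79844 ≈ -3.5359)
h + G(-158, 324) = -282317/79844 - 158 = -12897669/79844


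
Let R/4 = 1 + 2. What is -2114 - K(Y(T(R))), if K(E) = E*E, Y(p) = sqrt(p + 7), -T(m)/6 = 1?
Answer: -2115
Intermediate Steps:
R = 12 (R = 4*(1 + 2) = 4*3 = 12)
T(m) = -6 (T(m) = -6*1 = -6)
Y(p) = sqrt(7 + p)
K(E) = E**2
-2114 - K(Y(T(R))) = -2114 - (sqrt(7 - 6))**2 = -2114 - (sqrt(1))**2 = -2114 - 1*1**2 = -2114 - 1*1 = -2114 - 1 = -2115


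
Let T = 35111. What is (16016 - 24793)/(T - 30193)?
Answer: -8777/4918 ≈ -1.7847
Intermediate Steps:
(16016 - 24793)/(T - 30193) = (16016 - 24793)/(35111 - 30193) = -8777/4918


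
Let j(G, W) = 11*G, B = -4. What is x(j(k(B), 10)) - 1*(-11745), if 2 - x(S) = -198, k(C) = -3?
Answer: 11945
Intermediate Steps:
x(S) = 200 (x(S) = 2 - 1*(-198) = 2 + 198 = 200)
x(j(k(B), 10)) - 1*(-11745) = 200 - 1*(-11745) = 200 + 11745 = 11945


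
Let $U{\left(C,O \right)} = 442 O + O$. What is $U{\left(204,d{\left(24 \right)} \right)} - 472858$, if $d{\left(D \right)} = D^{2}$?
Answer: $-217690$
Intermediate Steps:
$U{\left(C,O \right)} = 443 O$
$U{\left(204,d{\left(24 \right)} \right)} - 472858 = 443 \cdot 24^{2} - 472858 = 443 \cdot 576 - 472858 = 255168 - 472858 = -217690$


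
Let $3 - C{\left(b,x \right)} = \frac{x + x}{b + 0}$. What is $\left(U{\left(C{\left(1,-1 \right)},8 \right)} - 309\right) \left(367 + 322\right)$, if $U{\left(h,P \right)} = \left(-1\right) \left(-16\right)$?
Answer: $-201877$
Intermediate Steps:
$C{\left(b,x \right)} = 3 - \frac{2 x}{b}$ ($C{\left(b,x \right)} = 3 - \frac{x + x}{b + 0} = 3 - \frac{2 x}{b}$)
$U{\left(h,P \right)} = 16$
$\left(U{\left(C{\left(1,-1 \right)},8 \right)} - 309\right) \left(367 + 322\right) = \left(16 - 309\right) \left(367 + 322\right) = \left(-293\right) 689 = -201877$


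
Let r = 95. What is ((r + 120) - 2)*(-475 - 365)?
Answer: -178920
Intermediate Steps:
((r + 120) - 2)*(-475 - 365) = ((95 + 120) - 2)*(-475 - 365) = (215 - 2)*(-840) = 213*(-840) = -178920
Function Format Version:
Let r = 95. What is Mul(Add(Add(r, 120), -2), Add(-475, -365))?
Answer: -178920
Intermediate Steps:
Mul(Add(Add(r, 120), -2), Add(-475, -365)) = Mul(Add(Add(95, 120), -2), Add(-475, -365)) = Mul(Add(215, -2), -840) = Mul(213, -840) = -178920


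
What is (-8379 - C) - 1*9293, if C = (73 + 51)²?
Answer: -33048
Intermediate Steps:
C = 15376 (C = 124² = 15376)
(-8379 - C) - 1*9293 = (-8379 - 1*15376) - 1*9293 = (-8379 - 15376) - 9293 = -23755 - 9293 = -33048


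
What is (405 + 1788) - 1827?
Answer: 366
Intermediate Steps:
(405 + 1788) - 1827 = 2193 - 1827 = 366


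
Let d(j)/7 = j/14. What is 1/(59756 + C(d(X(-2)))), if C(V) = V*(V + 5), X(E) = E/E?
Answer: 4/239035 ≈ 1.6734e-5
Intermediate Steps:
X(E) = 1
d(j) = j/2 (d(j) = 7*(j/14) = j/2)
C(V) = V*(5 + V)
1/(59756 + C(d(X(-2)))) = 1/(59756 + ((½)*1)*(5 + (½)*1)) = 1/(59756 + (5 + ½)/2) = 1/(59756 + (½)*(11/2)) = 1/(59756 + 11/4) = 1/(239035/4) = 4/239035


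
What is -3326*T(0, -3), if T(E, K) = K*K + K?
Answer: -19956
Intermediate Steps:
T(E, K) = K + K² (T(E, K) = K² + K = K + K²)
-3326*T(0, -3) = -(-9978)*(1 - 3) = -(-9978)*(-2) = -3326*6 = -19956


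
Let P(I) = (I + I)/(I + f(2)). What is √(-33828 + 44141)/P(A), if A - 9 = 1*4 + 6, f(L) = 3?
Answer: 11*√10313/19 ≈ 58.794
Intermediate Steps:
A = 19 (A = 9 + (1*4 + 6) = 9 + (4 + 6) = 9 + 10 = 19)
P(I) = 2*I/(3 + I) (P(I) = (I + I)/(I + 3) = (2*I)/(3 + I) = 2*I/(3 + I))
√(-33828 + 44141)/P(A) = √(-33828 + 44141)/((2*19/(3 + 19))) = √10313/((2*19/22)) = √10313/((2*19*(1/22))) = √10313/(19/11) = √10313*(11/19) = 11*√10313/19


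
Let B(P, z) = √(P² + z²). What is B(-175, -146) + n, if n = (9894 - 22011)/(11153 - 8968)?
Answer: -12117/2185 + √51941 ≈ 222.36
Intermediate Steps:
n = -12117/2185 ≈ -5.5455
B(-175, -146) + n = √((-175)² + (-146)²) - 12117/2185 = √(30625 + 21316) - 12117/2185 = √51941 - 12117/2185 = -12117/2185 + √51941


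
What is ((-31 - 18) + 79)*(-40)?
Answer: -1200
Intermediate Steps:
((-31 - 18) + 79)*(-40) = (-49 + 79)*(-40) = 30*(-40) = -1200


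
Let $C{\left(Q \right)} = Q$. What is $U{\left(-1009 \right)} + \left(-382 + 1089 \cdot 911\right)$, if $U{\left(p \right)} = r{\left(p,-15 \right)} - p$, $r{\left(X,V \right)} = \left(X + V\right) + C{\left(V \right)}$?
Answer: $991667$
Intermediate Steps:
$r{\left(X,V \right)} = X + 2 V$ ($r{\left(X,V \right)} = \left(X + V\right) + V = \left(V + X\right) + V = X + 2 V$)
$U{\left(p \right)} = -30$ ($U{\left(p \right)} = \left(p + 2 \left(-15\right)\right) - p = \left(p - 30\right) - p = \left(-30 + p\right) - p = -30$)
$U{\left(-1009 \right)} + \left(-382 + 1089 \cdot 911\right) = -30 + \left(-382 + 1089 \cdot 911\right) = -30 + \left(-382 + 992079\right) = -30 + 991697 = 991667$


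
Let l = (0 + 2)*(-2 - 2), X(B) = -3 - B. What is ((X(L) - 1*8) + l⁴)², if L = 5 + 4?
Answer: 16613776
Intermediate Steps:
L = 9
l = -8 (l = 2*(-4) = -8)
((X(L) - 1*8) + l⁴)² = (((-3 - 1*9) - 1*8) + (-8)⁴)² = (((-3 - 9) - 8) + 4096)² = ((-12 - 8) + 4096)² = (-20 + 4096)² = 4076² = 16613776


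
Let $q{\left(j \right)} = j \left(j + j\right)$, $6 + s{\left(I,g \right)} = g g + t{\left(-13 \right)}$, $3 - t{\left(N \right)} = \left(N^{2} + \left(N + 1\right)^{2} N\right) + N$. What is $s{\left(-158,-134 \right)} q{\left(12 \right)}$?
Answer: $5664672$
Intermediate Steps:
$t{\left(N \right)} = 3 - N - N^{2} - N \left(1 + N\right)^{2}$ ($t{\left(N \right)} = 3 - \left(\left(N^{2} + \left(N + 1\right)^{2} N\right) + N\right) = 3 - \left(\left(N^{2} + \left(1 + N\right)^{2} N\right) + N\right) = 3 - \left(\left(N^{2} + N \left(1 + N\right)^{2}\right) + N\right) = 3 - \left(N + N^{2} + N \left(1 + N\right)^{2}\right) = 3 - N - N^{2} - N \left(1 + N\right)^{2}$)
$s{\left(I,g \right)} = 1713 + g^{2}$ ($s{\left(I,g \right)} = -6 - \left(153 - 13 \left(1 - 13\right)^{2} - g g\right) = -6 + \left(g^{2} + \left(3 + 13 - 169 - - 13 \left(-12\right)^{2}\right)\right) = -6 + \left(g^{2} + \left(3 + 13 - 169 - \left(-13\right) 144\right)\right) = -6 + \left(g^{2} + \left(3 + 13 - 169 + 1872\right)\right) = -6 + \left(g^{2} + 1719\right) = -6 + \left(1719 + g^{2}\right) = 1713 + g^{2}$)
$q{\left(j \right)} = 2 j^{2}$ ($q{\left(j \right)} = j 2 j = 2 j^{2}$)
$s{\left(-158,-134 \right)} q{\left(12 \right)} = \left(1713 + \left(-134\right)^{2}\right) 2 \cdot 12^{2} = \left(1713 + 17956\right) 2 \cdot 144 = 19669 \cdot 288 = 5664672$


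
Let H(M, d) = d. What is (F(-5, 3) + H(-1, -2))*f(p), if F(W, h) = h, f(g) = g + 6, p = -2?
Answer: 4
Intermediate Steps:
f(g) = 6 + g
(F(-5, 3) + H(-1, -2))*f(p) = (3 - 2)*(6 - 2) = 1*4 = 4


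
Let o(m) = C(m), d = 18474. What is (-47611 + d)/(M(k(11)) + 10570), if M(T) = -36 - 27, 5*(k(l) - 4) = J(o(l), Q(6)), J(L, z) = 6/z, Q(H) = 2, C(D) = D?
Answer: -29137/10507 ≈ -2.7731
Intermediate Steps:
o(m) = m
k(l) = 23/5 (k(l) = 4 + (6/2)/5 = 4 + (6*(½))/5 = 4 + (⅕)*3 = 4 + ⅗ = 23/5)
M(T) = -63
(-47611 + d)/(M(k(11)) + 10570) = (-47611 + 18474)/(-63 + 10570) = -29137/10507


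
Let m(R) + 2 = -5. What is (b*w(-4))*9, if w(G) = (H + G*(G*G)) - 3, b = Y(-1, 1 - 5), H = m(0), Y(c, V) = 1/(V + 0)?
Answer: 333/2 ≈ 166.50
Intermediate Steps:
m(R) = -7 (m(R) = -2 - 5 = -7)
Y(c, V) = 1/V
H = -7
b = -¼ (b = 1/(1 - 5) = 1/(-4) = -¼ ≈ -0.25000)
w(G) = -10 + G³ (w(G) = (-7 + G*(G*G)) - 3 = (-7 + G*G²) - 3 = (-7 + G³) - 3 = -10 + G³)
(b*w(-4))*9 = -(-10 + (-4)³)/4*9 = -(-10 - 64)/4*9 = -¼*(-74)*9 = (37/2)*9 = 333/2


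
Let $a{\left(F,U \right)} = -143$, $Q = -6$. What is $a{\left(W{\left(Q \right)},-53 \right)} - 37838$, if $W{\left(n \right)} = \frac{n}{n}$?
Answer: $-37981$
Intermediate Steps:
$W{\left(n \right)} = 1$
$a{\left(W{\left(Q \right)},-53 \right)} - 37838 = -143 - 37838 = -37981$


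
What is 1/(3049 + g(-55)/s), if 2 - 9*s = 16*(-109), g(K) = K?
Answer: 194/591451 ≈ 0.00032801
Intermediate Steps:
s = 194 (s = 2/9 - 16*(-109)/9 = 2/9 - ⅑*(-1744) = 2/9 + 1744/9 = 194)
1/(3049 + g(-55)/s) = 1/(3049 - 55/194) = 1/(591451/194) = 194/591451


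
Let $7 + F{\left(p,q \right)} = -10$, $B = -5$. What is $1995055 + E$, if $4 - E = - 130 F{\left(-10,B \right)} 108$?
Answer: $1756379$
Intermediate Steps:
$F{\left(p,q \right)} = -17$ ($F{\left(p,q \right)} = -7 - 10 = -17$)
$E = -238676$ ($E = 4 - \left(-130\right) \left(-17\right) 108 = 4 - 2210 \cdot 108 = 4 - 238680 = -238676$)
$1995055 + E = 1995055 - 238676 = 1756379$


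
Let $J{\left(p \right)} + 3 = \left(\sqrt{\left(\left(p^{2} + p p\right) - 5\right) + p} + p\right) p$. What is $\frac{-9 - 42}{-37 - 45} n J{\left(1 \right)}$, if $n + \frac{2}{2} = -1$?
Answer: $\frac{102}{41} - \frac{51 i \sqrt{2}}{41} \approx 2.4878 - 1.7591 i$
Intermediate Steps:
$n = -2$ ($n = -1 - 1 = -2$)
$J{\left(p \right)} = -3 + p \left(p + \sqrt{-5 + p + 2 p^{2}}\right)$ ($J{\left(p \right)} = -3 + \left(\sqrt{\left(\left(p^{2} + p p\right) - 5\right) + p} + p\right) p = -3 + \left(\sqrt{\left(\left(p^{2} + p^{2}\right) - 5\right) + p} + p\right) p = -3 + \left(\sqrt{\left(2 p^{2} - 5\right) + p} + p\right) p = -3 + \left(\sqrt{\left(-5 + 2 p^{2}\right) + p} + p\right) p = -3 + \left(\sqrt{-5 + p + 2 p^{2}} + p\right) p = -3 + \left(p + \sqrt{-5 + p + 2 p^{2}}\right) p = -3 + p \left(p + \sqrt{-5 + p + 2 p^{2}}\right)$)
$\frac{-9 - 42}{-37 - 45} n J{\left(1 \right)} = \frac{-9 - 42}{-37 - 45} \left(- 2 \left(-3 + 1^{2} + 1 \sqrt{-5 + 1 + 2 \cdot 1^{2}}\right)\right) = - \frac{51}{-82} \left(- 2 \left(-3 + 1 + 1 \sqrt{-5 + 1 + 2 \cdot 1}\right)\right) = \left(-51\right) \left(- \frac{1}{82}\right) \left(- 2 \left(-3 + 1 + 1 \sqrt{-5 + 1 + 2}\right)\right) = \frac{51 \left(- 2 \left(-3 + 1 + 1 \sqrt{-2}\right)\right)}{82} = \frac{51 \left(- 2 \left(-3 + 1 + 1 i \sqrt{2}\right)\right)}{82} = \frac{51 \left(- 2 \left(-3 + 1 + i \sqrt{2}\right)\right)}{82} = \frac{51 \left(- 2 \left(-2 + i \sqrt{2}\right)\right)}{82} = \frac{51 \left(4 - 2 i \sqrt{2}\right)}{82} = \frac{102}{41} - \frac{51 i \sqrt{2}}{41}$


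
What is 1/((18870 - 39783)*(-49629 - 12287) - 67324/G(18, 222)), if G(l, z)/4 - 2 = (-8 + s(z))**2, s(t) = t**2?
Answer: 2428124178/3144054911621351993 ≈ 7.7229e-10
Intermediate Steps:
G(l, z) = 8 + 4*(-8 + z**2)**2
1/((18870 - 39783)*(-49629 - 12287) - 67324/G(18, 222)) = 1/((18870 - 39783)*(-49629 - 12287) - 67324/(8 + 4*(-8 + 222**2)**2)) = 1/(-20913*(-61916) - 67324/(8 + 4*(-8 + 49284)**2)) = 1/(1294849308 - 67324/(8 + 4*49276**2)) = 1/(1294849308 - 67324/(8 + 4*2428124176)) = 1/(1294849308 - 67324/(8 + 9712496704)) = 1/(1294849308 - 67324/9712496712) = 1/(1294849308 - 67324*1/9712496712) = 1/(1294849308 - 16831/2428124178) = 1/(3144054911621351993/2428124178) = 2428124178/3144054911621351993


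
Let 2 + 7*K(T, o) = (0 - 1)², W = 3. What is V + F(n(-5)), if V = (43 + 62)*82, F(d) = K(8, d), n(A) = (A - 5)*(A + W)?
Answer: 60269/7 ≈ 8609.9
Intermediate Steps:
n(A) = (-5 + A)*(3 + A) (n(A) = (A - 5)*(A + 3) = (-5 + A)*(3 + A))
K(T, o) = -⅐ (K(T, o) = -2/7 + (0 - 1)²/7 = -2/7 + (⅐)*(-1)² = -2/7 + (⅐)*1 = -2/7 + ⅐ = -⅐)
F(d) = -⅐
V = 8610 (V = 105*82 = 8610)
V + F(n(-5)) = 8610 - ⅐ = 60269/7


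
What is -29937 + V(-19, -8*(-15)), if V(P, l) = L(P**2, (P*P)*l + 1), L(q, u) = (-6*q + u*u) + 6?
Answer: 1876676944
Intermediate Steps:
L(q, u) = 6 + u**2 - 6*q (L(q, u) = (-6*q + u**2) + 6 = (u**2 - 6*q) + 6 = 6 + u**2 - 6*q)
V(P, l) = 6 + (1 + l*P**2)**2 - 6*P**2 (V(P, l) = 6 + ((P*P)*l + 1)**2 - 6*P**2 = 6 + (P**2*l + 1)**2 - 6*P**2 = 6 + (l*P**2 + 1)**2 - 6*P**2 = 6 + (1 + l*P**2)**2 - 6*P**2)
-29937 + V(-19, -8*(-15)) = -29937 + (6 + (1 - 8*(-15)*(-19)**2)**2 - 6*(-19)**2) = -29937 + (6 + (1 + 120*361)**2 - 6*361) = -29937 + (6 + (1 + 43320)**2 - 2166) = -29937 + (6 + 43321**2 - 2166) = -29937 + (6 + 1876709041 - 2166) = -29937 + 1876706881 = 1876676944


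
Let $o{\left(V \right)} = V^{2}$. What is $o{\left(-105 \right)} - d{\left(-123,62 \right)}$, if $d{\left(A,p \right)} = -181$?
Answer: $11206$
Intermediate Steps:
$o{\left(-105 \right)} - d{\left(-123,62 \right)} = \left(-105\right)^{2} - -181 = 11025 + 181 = 11206$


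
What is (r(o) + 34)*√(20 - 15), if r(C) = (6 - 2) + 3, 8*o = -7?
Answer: 41*√5 ≈ 91.679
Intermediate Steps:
o = -7/8 (o = (⅛)*(-7) = -7/8 ≈ -0.87500)
r(C) = 7 (r(C) = 4 + 3 = 7)
(r(o) + 34)*√(20 - 15) = (7 + 34)*√(20 - 15) = 41*√5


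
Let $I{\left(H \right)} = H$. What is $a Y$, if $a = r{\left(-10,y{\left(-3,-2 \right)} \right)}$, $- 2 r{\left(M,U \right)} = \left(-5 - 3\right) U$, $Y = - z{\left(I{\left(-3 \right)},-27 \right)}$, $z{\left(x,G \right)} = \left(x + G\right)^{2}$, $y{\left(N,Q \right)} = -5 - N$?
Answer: $7200$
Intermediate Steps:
$z{\left(x,G \right)} = \left(G + x\right)^{2}$
$Y = -900$ ($Y = - \left(-27 - 3\right)^{2} = - \left(-30\right)^{2} = \left(-1\right) 900 = -900$)
$r{\left(M,U \right)} = 4 U$ ($r{\left(M,U \right)} = - \frac{\left(-5 - 3\right) U}{2} = - \frac{\left(-8\right) U}{2} = 4 U$)
$a = -8$ ($a = 4 \left(-5 - -3\right) = 4 \left(-5 + 3\right) = 4 \left(-2\right) = -8$)
$a Y = \left(-8\right) \left(-900\right) = 7200$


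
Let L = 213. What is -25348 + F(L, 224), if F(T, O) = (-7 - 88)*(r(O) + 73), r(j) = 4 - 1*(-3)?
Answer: -32948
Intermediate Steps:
r(j) = 7 (r(j) = 4 + 3 = 7)
F(T, O) = -7600 (F(T, O) = (-7 - 88)*(7 + 73) = -95*80 = -7600)
-25348 + F(L, 224) = -25348 - 7600 = -32948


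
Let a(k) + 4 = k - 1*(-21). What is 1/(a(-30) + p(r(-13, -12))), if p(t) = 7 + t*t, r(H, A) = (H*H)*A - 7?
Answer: 1/4141219 ≈ 2.4147e-7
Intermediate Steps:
r(H, A) = -7 + A*H**2 (r(H, A) = H**2*A - 7 = A*H**2 - 7 = -7 + A*H**2)
a(k) = 17 + k (a(k) = -4 + (k - 1*(-21)) = -4 + (k + 21) = -4 + (21 + k) = 17 + k)
p(t) = 7 + t**2
1/(a(-30) + p(r(-13, -12))) = 1/((17 - 30) + (7 + (-7 - 12*(-13)**2)**2)) = 1/(-13 + (7 + (-7 - 12*169)**2)) = 1/(-13 + (7 + (-7 - 2028)**2)) = 1/(-13 + (7 + (-2035)**2)) = 1/(-13 + (7 + 4141225)) = 1/(-13 + 4141232) = 1/4141219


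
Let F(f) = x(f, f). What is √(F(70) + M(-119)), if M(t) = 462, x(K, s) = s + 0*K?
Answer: 2*√133 ≈ 23.065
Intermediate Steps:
x(K, s) = s (x(K, s) = s + 0 = s)
F(f) = f
√(F(70) + M(-119)) = √(70 + 462) = √532 = 2*√133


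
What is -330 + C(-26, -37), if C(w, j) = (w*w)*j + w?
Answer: -25368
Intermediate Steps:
C(w, j) = w + j*w**2 (C(w, j) = w**2*j + w = j*w**2 + w = w + j*w**2)
-330 + C(-26, -37) = -330 - 26*(1 - 37*(-26)) = -330 - 26*(1 + 962) = -330 - 26*963 = -330 - 25038 = -25368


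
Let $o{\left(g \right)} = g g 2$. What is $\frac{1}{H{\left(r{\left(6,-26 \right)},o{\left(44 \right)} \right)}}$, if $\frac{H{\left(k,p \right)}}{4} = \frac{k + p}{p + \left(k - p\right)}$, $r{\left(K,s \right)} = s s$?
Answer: $\frac{169}{4548} \approx 0.037159$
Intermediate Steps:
$r{\left(K,s \right)} = s^{2}$
$o{\left(g \right)} = 2 g^{2}$ ($o{\left(g \right)} = g^{2} \cdot 2 = 2 g^{2}$)
$H{\left(k,p \right)} = \frac{4 \left(k + p\right)}{k}$ ($H{\left(k,p \right)} = 4 \frac{k + p}{p + \left(k - p\right)} = 4 \frac{k + p}{k} = \frac{4 \left(k + p\right)}{k}$)
$\frac{1}{H{\left(r{\left(6,-26 \right)},o{\left(44 \right)} \right)}} = \frac{1}{4 + \frac{4 \cdot 2 \cdot 44^{2}}{\left(-26\right)^{2}}} = \frac{1}{4 + \frac{4 \cdot 2 \cdot 1936}{676}} = \frac{1}{4 + 4 \cdot 3872 \cdot \frac{1}{676}} = \frac{1}{4 + \frac{3872}{169}} = \frac{1}{\frac{4548}{169}} = \frac{169}{4548}$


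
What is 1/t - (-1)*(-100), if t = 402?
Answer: -40199/402 ≈ -99.998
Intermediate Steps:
1/t - (-1)*(-100) = 1/402 - (-1)*(-100) = 1/402 - 1*100 = 1/402 - 100 = -40199/402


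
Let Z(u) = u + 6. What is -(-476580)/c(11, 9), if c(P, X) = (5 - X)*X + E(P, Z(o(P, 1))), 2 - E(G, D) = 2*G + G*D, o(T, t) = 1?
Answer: -476580/133 ≈ -3583.3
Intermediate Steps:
Z(u) = 6 + u
E(G, D) = 2 - 2*G - D*G (E(G, D) = 2 - (2*G + G*D) = 2 - (2*G + D*G) = 2 + (-2*G - D*G) = 2 - 2*G - D*G)
c(P, X) = 2 - 9*P + X*(5 - X) (c(P, X) = (5 - X)*X + (2 - 2*P - (6 + 1)*P) = X*(5 - X) + (2 - 2*P - 1*7*P) = X*(5 - X) + (2 - 2*P - 7*P) = X*(5 - X) + (2 - 9*P) = 2 - 9*P + X*(5 - X))
-(-476580)/c(11, 9) = -(-476580)/(2 - 1*9**2 - 9*11 + 5*9) = -(-476580)/(2 - 1*81 - 99 + 45) = -(-476580)/(2 - 81 - 99 + 45) = -(-476580)/(-133) = -(-476580)*(-1)/133 = -7332*65/133 = -476580/133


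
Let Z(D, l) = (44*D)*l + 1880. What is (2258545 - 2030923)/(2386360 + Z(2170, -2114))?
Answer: -113811/99728240 ≈ -0.0011412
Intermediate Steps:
Z(D, l) = 1880 + 44*D*l (Z(D, l) = 44*D*l + 1880 = 1880 + 44*D*l)
(2258545 - 2030923)/(2386360 + Z(2170, -2114)) = (2258545 - 2030923)/(2386360 + (1880 + 44*2170*(-2114))) = 227622/(2386360 + (1880 - 201844720)) = 227622/(2386360 - 201842840) = 227622/(-199456480) = 227622*(-1/199456480) = -113811/99728240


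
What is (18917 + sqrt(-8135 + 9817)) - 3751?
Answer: 15166 + 29*sqrt(2) ≈ 15207.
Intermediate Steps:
(18917 + sqrt(-8135 + 9817)) - 3751 = (18917 + sqrt(1682)) - 3751 = (18917 + 29*sqrt(2)) - 3751 = 15166 + 29*sqrt(2)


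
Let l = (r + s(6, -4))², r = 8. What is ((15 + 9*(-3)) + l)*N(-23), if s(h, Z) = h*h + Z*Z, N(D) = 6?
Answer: 21528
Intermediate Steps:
s(h, Z) = Z² + h² (s(h, Z) = h² + Z² = Z² + h²)
l = 3600 (l = (8 + ((-4)² + 6²))² = (8 + (16 + 36))² = (8 + 52)² = 60² = 3600)
((15 + 9*(-3)) + l)*N(-23) = ((15 + 9*(-3)) + 3600)*6 = ((15 - 27) + 3600)*6 = (-12 + 3600)*6 = 3588*6 = 21528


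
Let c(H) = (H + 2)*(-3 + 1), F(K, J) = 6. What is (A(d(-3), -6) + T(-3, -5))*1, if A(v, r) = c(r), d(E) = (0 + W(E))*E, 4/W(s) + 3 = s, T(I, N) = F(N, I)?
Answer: 14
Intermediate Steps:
T(I, N) = 6
c(H) = -4 - 2*H (c(H) = (2 + H)*(-2) = -4 - 2*H)
W(s) = 4/(-3 + s)
d(E) = 4*E/(-3 + E) (d(E) = (0 + 4/(-3 + E))*E = (4/(-3 + E))*E = 4*E/(-3 + E))
A(v, r) = -4 - 2*r
(A(d(-3), -6) + T(-3, -5))*1 = ((-4 - 2*(-6)) + 6)*1 = ((-4 + 12) + 6)*1 = (8 + 6)*1 = 14*1 = 14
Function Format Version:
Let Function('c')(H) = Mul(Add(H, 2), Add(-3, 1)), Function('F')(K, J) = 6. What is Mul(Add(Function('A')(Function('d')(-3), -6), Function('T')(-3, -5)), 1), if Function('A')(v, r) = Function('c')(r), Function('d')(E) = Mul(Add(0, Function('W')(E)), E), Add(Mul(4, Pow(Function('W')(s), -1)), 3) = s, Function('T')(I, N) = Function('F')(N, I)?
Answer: 14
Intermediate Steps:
Function('T')(I, N) = 6
Function('c')(H) = Add(-4, Mul(-2, H)) (Function('c')(H) = Mul(Add(2, H), -2) = Add(-4, Mul(-2, H)))
Function('W')(s) = Mul(4, Pow(Add(-3, s), -1))
Function('d')(E) = Mul(4, E, Pow(Add(-3, E), -1)) (Function('d')(E) = Mul(Add(0, Mul(4, Pow(Add(-3, E), -1))), E) = Mul(Mul(4, Pow(Add(-3, E), -1)), E) = Mul(4, E, Pow(Add(-3, E), -1)))
Function('A')(v, r) = Add(-4, Mul(-2, r))
Mul(Add(Function('A')(Function('d')(-3), -6), Function('T')(-3, -5)), 1) = Mul(Add(Add(-4, Mul(-2, -6)), 6), 1) = Mul(Add(Add(-4, 12), 6), 1) = Mul(Add(8, 6), 1) = Mul(14, 1) = 14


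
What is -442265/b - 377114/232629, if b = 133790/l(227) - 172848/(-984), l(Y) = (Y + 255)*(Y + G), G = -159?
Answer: -1356351001541374/550870357209 ≈ -2462.2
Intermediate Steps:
l(Y) = (-159 + Y)*(255 + Y) (l(Y) = (Y + 255)*(Y - 159) = (255 + Y)*(-159 + Y) = (-159 + Y)*(255 + Y))
b = 7104063/39524 (b = 133790/(-40545 + 227² + 96*227) - 172848/(-984) = 133790/(-40545 + 51529 + 21792) - 172848*(-1/984) = 133790/32776 + 7202/41 = 133790*(1/32776) + 7202/41 = 3935/964 + 7202/41 = 7104063/39524 ≈ 179.74)
-442265/b - 377114/232629 = -442265/7104063/39524 - 377114/232629 = -442265*39524/7104063 - 377114*1/232629 = -17480081860/7104063 - 377114/232629 = -1356351001541374/550870357209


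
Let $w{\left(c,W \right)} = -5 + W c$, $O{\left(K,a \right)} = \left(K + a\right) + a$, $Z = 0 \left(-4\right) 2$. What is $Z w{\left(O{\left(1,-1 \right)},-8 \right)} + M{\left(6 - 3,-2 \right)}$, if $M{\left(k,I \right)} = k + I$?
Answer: $1$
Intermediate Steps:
$Z = 0$ ($Z = 0 \cdot 2 = 0$)
$O{\left(K,a \right)} = K + 2 a$
$M{\left(k,I \right)} = I + k$
$Z w{\left(O{\left(1,-1 \right)},-8 \right)} + M{\left(6 - 3,-2 \right)} = 0 \left(-5 - 8 \left(1 + 2 \left(-1\right)\right)\right) + \left(-2 + \left(6 - 3\right)\right) = 0 \left(-5 - 8 \left(1 - 2\right)\right) + \left(-2 + 3\right) = 0 \left(-5 - -8\right) + 1 = 0 \left(-5 + 8\right) + 1 = 0 \cdot 3 + 1 = 0 + 1 = 1$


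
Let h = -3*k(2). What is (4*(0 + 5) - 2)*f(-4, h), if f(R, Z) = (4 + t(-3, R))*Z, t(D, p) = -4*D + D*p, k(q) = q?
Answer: -3024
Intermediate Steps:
h = -6 (h = -3*2 = -6)
f(R, Z) = Z*(16 - 3*R) (f(R, Z) = (4 - 3*(-4 + R))*Z = (4 + (12 - 3*R))*Z = (16 - 3*R)*Z = Z*(16 - 3*R))
(4*(0 + 5) - 2)*f(-4, h) = (4*(0 + 5) - 2)*(-6*(16 - 3*(-4))) = (4*5 - 2)*(-6*(16 + 12)) = (20 - 2)*(-6*28) = 18*(-168) = -3024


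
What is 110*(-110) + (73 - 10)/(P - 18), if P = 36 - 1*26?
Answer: -96863/8 ≈ -12108.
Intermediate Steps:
P = 10 (P = 36 - 26 = 10)
110*(-110) + (73 - 10)/(P - 18) = 110*(-110) + (73 - 10)/(10 - 18) = -12100 + 63/(-8) = -12100 + 63*(-1/8) = -12100 - 63/8 = -96863/8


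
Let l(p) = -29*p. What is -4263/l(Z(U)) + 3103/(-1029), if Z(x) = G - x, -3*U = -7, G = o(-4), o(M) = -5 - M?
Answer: -484819/10290 ≈ -47.116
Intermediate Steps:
G = -1 (G = -5 - 1*(-4) = -5 + 4 = -1)
U = 7/3 (U = -⅓*(-7) = 7/3 ≈ 2.3333)
Z(x) = -1 - x
-4263/l(Z(U)) + 3103/(-1029) = -4263*(-1/(29*(-1 - 1*7/3))) + 3103/(-1029) = -4263*(-1/(29*(-1 - 7/3))) + 3103*(-1/1029) = -4263/((-29*(-10/3))) - 3103/1029 = -4263/290/3 - 3103/1029 = -4263*3/290 - 3103/1029 = -441/10 - 3103/1029 = -484819/10290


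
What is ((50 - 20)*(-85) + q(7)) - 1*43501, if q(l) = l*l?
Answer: -46002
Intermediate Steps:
q(l) = l**2
((50 - 20)*(-85) + q(7)) - 1*43501 = ((50 - 20)*(-85) + 7**2) - 1*43501 = (30*(-85) + 49) - 43501 = (-2550 + 49) - 43501 = -2501 - 43501 = -46002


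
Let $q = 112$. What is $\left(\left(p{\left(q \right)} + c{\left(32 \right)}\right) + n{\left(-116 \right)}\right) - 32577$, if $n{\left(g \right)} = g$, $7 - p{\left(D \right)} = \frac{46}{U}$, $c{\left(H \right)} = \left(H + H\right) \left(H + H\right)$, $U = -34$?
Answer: $- \frac{486007}{17} \approx -28589.0$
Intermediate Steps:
$c{\left(H \right)} = 4 H^{2}$ ($c{\left(H \right)} = 2 H 2 H = 4 H^{2}$)
$p{\left(D \right)} = \frac{142}{17}$ ($p{\left(D \right)} = 7 - \frac{46}{-34} = 7 - 46 \left(- \frac{1}{34}\right) = 7 - - \frac{23}{17} = 7 + \frac{23}{17} = \frac{142}{17}$)
$\left(\left(p{\left(q \right)} + c{\left(32 \right)}\right) + n{\left(-116 \right)}\right) - 32577 = \left(\left(\frac{142}{17} + 4 \cdot 32^{2}\right) - 116\right) - 32577 = \left(\left(\frac{142}{17} + 4 \cdot 1024\right) - 116\right) - 32577 = \left(\left(\frac{142}{17} + 4096\right) - 116\right) - 32577 = \left(\frac{69774}{17} - 116\right) - 32577 = \frac{67802}{17} - 32577 = - \frac{486007}{17}$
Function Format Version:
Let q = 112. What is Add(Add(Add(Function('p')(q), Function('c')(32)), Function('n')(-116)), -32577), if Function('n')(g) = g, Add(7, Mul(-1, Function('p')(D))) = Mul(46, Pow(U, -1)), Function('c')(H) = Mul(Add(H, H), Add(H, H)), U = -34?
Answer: Rational(-486007, 17) ≈ -28589.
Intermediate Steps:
Function('c')(H) = Mul(4, Pow(H, 2)) (Function('c')(H) = Mul(Mul(2, H), Mul(2, H)) = Mul(4, Pow(H, 2)))
Function('p')(D) = Rational(142, 17) (Function('p')(D) = Add(7, Mul(-1, Mul(46, Pow(-34, -1)))) = Add(7, Mul(-1, Mul(46, Rational(-1, 34)))) = Add(7, Mul(-1, Rational(-23, 17))) = Add(7, Rational(23, 17)) = Rational(142, 17))
Add(Add(Add(Function('p')(q), Function('c')(32)), Function('n')(-116)), -32577) = Add(Add(Add(Rational(142, 17), Mul(4, Pow(32, 2))), -116), -32577) = Add(Add(Add(Rational(142, 17), Mul(4, 1024)), -116), -32577) = Add(Add(Add(Rational(142, 17), 4096), -116), -32577) = Add(Add(Rational(69774, 17), -116), -32577) = Add(Rational(67802, 17), -32577) = Rational(-486007, 17)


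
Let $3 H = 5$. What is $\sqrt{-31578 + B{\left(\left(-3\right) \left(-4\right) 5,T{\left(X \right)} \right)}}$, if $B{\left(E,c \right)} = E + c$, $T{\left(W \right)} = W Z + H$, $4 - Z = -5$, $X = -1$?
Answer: $\frac{4 i \sqrt{17733}}{3} \approx 177.55 i$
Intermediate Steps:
$H = \frac{5}{3}$ ($H = \frac{1}{3} \cdot 5 = \frac{5}{3} \approx 1.6667$)
$Z = 9$ ($Z = 4 - -5 = 4 + 5 = 9$)
$T{\left(W \right)} = \frac{5}{3} + 9 W$ ($T{\left(W \right)} = W 9 + \frac{5}{3} = 9 W + \frac{5}{3} = \frac{5}{3} + 9 W$)
$\sqrt{-31578 + B{\left(\left(-3\right) \left(-4\right) 5,T{\left(X \right)} \right)}} = \sqrt{-31578 + \left(\left(-3\right) \left(-4\right) 5 + \left(\frac{5}{3} + 9 \left(-1\right)\right)\right)} = \sqrt{-31578 + \left(12 \cdot 5 + \left(\frac{5}{3} - 9\right)\right)} = \sqrt{-31578 + \left(60 - \frac{22}{3}\right)} = \sqrt{-31578 + \frac{158}{3}} = \sqrt{- \frac{94576}{3}} = \frac{4 i \sqrt{17733}}{3}$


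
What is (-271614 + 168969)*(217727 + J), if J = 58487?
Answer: -28351986030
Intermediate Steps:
(-271614 + 168969)*(217727 + J) = (-271614 + 168969)*(217727 + 58487) = -102645*276214 = -28351986030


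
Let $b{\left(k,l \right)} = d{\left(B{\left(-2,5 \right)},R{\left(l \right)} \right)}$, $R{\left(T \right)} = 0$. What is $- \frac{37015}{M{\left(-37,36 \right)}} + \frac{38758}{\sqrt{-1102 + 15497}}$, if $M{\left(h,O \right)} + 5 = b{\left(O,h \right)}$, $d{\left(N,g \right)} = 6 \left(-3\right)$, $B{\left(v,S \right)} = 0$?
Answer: $\frac{37015}{23} + \frac{38758 \sqrt{14395}}{14395} \approx 1932.4$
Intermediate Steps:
$d{\left(N,g \right)} = -18$
$b{\left(k,l \right)} = -18$
$M{\left(h,O \right)} = -23$ ($M{\left(h,O \right)} = -5 - 18 = -23$)
$- \frac{37015}{M{\left(-37,36 \right)}} + \frac{38758}{\sqrt{-1102 + 15497}} = - \frac{37015}{-23} + \frac{38758}{\sqrt{-1102 + 15497}} = \left(-37015\right) \left(- \frac{1}{23}\right) + \frac{38758}{\sqrt{14395}} = \frac{37015}{23} + 38758 \frac{\sqrt{14395}}{14395} = \frac{37015}{23} + \frac{38758 \sqrt{14395}}{14395}$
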